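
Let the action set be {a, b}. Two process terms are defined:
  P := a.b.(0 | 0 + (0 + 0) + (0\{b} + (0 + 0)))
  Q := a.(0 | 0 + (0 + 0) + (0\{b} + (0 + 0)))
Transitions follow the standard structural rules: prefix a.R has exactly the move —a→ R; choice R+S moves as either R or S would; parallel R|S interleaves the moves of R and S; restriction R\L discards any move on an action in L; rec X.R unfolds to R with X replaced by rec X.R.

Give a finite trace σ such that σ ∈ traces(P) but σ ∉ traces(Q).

ab

Reachable graph of P (3 states):
  s0 = a.b.(0 | 0 + (0 + 0) + (0\{b} + (0 + 0))) :: —a→ s1
  s1 = b.(0 | 0 + (0 + 0) + (0\{b} + (0 + 0))) :: —b→ s2
  s2 = 0 | 0 + (0 + 0) + (0\{b} + (0 + 0)) :: stopped
Reachable graph of Q (2 states):
  t0 = a.(0 | 0 + (0 + 0) + (0\{b} + (0 + 0))) :: —a→ t1
  t1 = 0 | 0 + (0 + 0) + (0\{b} + (0 + 0)) :: stopped
Executing ab from P (initial set {s0}):
  after a @ step 1: {s1}
  after b @ step 2: {s2}
  — P admits the full trace.
Executing ab from Q (initial set {t0}):
  after a @ step 1: {t1}
  after b @ step 2: no successor for Q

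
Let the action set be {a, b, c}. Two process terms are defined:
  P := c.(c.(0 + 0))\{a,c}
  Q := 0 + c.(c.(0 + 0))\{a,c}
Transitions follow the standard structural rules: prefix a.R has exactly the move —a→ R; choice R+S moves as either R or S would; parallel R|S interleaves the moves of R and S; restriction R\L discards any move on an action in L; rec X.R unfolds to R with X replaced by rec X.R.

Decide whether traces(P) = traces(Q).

P's transition system — 2 states:
  s0 = c.(c.(0 + 0))\{a,c} :: ··c··> s1
  s1 = (c.(0 + 0))\{a,c} :: deadlocked
Q's transition system — 2 states:
  t0 = 0 + c.(c.(0 + 0))\{a,c} :: ··c··> t1
  t1 = (c.(0 + 0))\{a,c} :: deadlocked
Bisimilarity quotient blocks:
  B0 = {s0, t0}
  B1 = {s1, t1}
s0 ∈ B0, t0 ∈ B0 → same block
Bisimilar ⇒ trace-equivalent.

trace-equivalent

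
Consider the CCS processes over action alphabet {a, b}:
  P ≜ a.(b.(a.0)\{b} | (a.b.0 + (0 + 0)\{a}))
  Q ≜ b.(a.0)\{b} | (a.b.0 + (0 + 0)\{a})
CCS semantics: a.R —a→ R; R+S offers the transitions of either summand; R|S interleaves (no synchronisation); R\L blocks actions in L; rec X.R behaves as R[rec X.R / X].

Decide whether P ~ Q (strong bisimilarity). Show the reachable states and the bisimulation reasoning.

NO

LTS(P): 10 reachable states
  u0 = a.(b.(a.0)\{b} | (a.b.0 + (0 + 0)\{a})) | —a→ u1
  u1 = b.(a.0)\{b} | (a.b.0 + (0 + 0)\{a}) | —a→ u2, —b→ u3
  u2 = b.(a.0)\{b} | b.0 | —b→ u4, —b→ u5
  u3 = (a.0)\{b} | (a.b.0 + (0 + 0)\{a}) | —a→ u4, —a→ u6
  u4 = (a.0)\{b} | b.0 | —a→ u7, —b→ u8
  u5 = b.(a.0)\{b} | 0 | —b→ u8
  u6 = 0\{b} | (a.b.0 + (0 + 0)\{a}) | —a→ u7
  u7 = 0\{b} | b.0 | —b→ u9
  u8 = (a.0)\{b} | 0 | —a→ u9
  u9 = 0\{b} | 0 | (no moves)
LTS(Q): 9 reachable states
  v0 = b.(a.0)\{b} | (a.b.0 + (0 + 0)\{a}) | —a→ v1, —b→ v2
  v1 = b.(a.0)\{b} | b.0 | —b→ v3, —b→ v4
  v2 = (a.0)\{b} | (a.b.0 + (0 + 0)\{a}) | —a→ v3, —a→ v5
  v3 = (a.0)\{b} | b.0 | —a→ v6, —b→ v7
  v4 = b.(a.0)\{b} | 0 | —b→ v7
  v5 = 0\{b} | (a.b.0 + (0 + 0)\{a}) | —a→ v6
  v6 = 0\{b} | b.0 | —b→ v8
  v7 = (a.0)\{b} | 0 | —a→ v8
  v8 = 0\{b} | 0 | (no moves)
Partition-refinement fixed point:
  B0 = {u0}
  B1 = {u1, v0}
  B2 = {u2, v1}
  B3 = {u4, v3}
  B4 = {u8, v7}
  B5 = {u9, v8}
  B6 = {u7, v6}
  B7 = {u5, v4}
  B8 = {u3, v2}
  B9 = {u6, v5}
u0 ∈ B0, v0 ∈ B1 → different blocks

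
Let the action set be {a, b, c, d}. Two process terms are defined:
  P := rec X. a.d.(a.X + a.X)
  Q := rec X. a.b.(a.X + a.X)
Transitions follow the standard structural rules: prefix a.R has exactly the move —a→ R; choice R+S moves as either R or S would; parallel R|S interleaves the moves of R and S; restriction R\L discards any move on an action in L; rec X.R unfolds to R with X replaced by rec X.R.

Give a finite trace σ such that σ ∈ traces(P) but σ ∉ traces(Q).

ad

P's transition system — 3 states:
  m0 = rec X. a.d.(a.X + a.X) → =a=> m1
  m1 = d.(a.(rec X. a.d.(a.X + a.X)) + a.(rec X. a.d.(a.X + a.X))) → =d=> m2
  m2 = a.(rec X. a.d.(a.X + a.X)) + a.(rec X. a.d.(a.X + a.X)) → =a=> m0
Q's transition system — 3 states:
  n0 = rec X. a.b.(a.X + a.X) → =a=> n1
  n1 = b.(a.(rec X. a.b.(a.X + a.X)) + a.(rec X. a.b.(a.X + a.X))) → =b=> n2
  n2 = a.(rec X. a.b.(a.X + a.X)) + a.(rec X. a.b.(a.X + a.X)) → =a=> n0
Executing ad from P (initial set {m0}):
  [1] a ⇒ {m1}
  [2] d ⇒ {m2}
  P completes σ.
Executing ad from Q (initial set {n0}):
  [1] a ⇒ {n1}
  [2] d ⇒ ∅  — Q cannot continue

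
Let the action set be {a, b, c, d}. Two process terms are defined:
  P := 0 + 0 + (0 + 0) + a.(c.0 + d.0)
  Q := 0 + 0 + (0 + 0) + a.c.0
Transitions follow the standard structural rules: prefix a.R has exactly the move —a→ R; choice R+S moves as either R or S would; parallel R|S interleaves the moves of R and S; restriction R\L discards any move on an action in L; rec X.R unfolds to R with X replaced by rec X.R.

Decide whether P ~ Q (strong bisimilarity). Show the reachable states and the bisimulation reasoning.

P ≁ Q

LTS(P): 3 reachable states
  s0 = 0 + 0 + (0 + 0) + a.(c.0 + d.0) :: -a-> s1
  s1 = c.0 + d.0 :: -c-> s2, -d-> s2
  s2 = 0 :: stopped
LTS(Q): 3 reachable states
  t0 = 0 + 0 + (0 + 0) + a.c.0 :: -a-> t1
  t1 = c.0 :: -c-> t2
  t2 = 0 :: stopped
Bisimilarity quotient blocks:
  B0 = {s0}
  B1 = {s1}
  B2 = {s2, t2}
  B3 = {t0}
  B4 = {t1}
s0 ∈ B0, t0 ∈ B3 → different blocks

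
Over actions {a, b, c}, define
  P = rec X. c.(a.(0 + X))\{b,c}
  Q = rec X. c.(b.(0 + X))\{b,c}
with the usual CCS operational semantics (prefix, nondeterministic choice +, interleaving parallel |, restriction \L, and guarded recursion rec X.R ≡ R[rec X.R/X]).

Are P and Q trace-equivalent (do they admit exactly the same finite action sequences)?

LTS(P): 3 reachable states
  s0 = rec X. c.(a.(0 + X))\{b,c} ⊢ --c--▸ s1
  s1 = (a.(0 + (rec X. c.(a.(0 + X))\{b,c})))\{b,c} ⊢ --a--▸ s2
  s2 = (0 + (rec X. c.(a.(0 + X))\{b,c}))\{b,c} ⊢ stopped
LTS(Q): 2 reachable states
  t0 = rec X. c.(b.(0 + X))\{b,c} ⊢ --c--▸ t1
  t1 = (b.(0 + (rec X. c.(b.(0 + X))\{b,c})))\{b,c} ⊢ stopped
Executing ca from P (initial set {s0}):
  step 1 (c): {s1}
  step 2 (a): {s2}
  P completes σ.
Executing ca from Q (initial set {t0}):
  step 1 (c): {t1}
  step 2 (a): ∅ (Q stuck)

traces(P) ≠ traces(Q) — witness ⟨ca⟩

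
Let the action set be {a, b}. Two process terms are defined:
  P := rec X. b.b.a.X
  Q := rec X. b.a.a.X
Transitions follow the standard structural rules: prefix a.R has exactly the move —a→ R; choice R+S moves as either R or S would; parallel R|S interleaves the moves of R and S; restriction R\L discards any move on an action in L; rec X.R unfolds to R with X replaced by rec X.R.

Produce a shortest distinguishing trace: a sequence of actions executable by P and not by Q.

bb

P's transition system — 3 states:
  p0 = rec X. b.b.a.X | =b=> p1
  p1 = b.a.(rec X. b.b.a.X) | =b=> p2
  p2 = a.(rec X. b.b.a.X) | =a=> p0
Q's transition system — 3 states:
  q0 = rec X. b.a.a.X | =b=> q1
  q1 = a.a.(rec X. b.a.a.X) | =a=> q2
  q2 = a.(rec X. b.a.a.X) | =a=> q0
Trace ⟨bb⟩ through P, begin at {p0}:
  [1] b ⇒ {p1}
  [2] b ⇒ {p2}
  ✓ P
Trace ⟨bb⟩ through Q, begin at {q0}:
  [1] b ⇒ {q1}
  [2] b ⇒ ∅ (Q stuck)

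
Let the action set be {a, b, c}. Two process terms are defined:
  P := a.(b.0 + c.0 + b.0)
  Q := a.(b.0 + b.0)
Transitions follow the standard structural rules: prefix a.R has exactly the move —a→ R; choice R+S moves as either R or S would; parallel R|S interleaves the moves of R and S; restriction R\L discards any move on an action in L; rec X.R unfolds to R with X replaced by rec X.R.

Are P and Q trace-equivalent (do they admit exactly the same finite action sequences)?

LTS(P): 3 reachable states
  m0 = a.(b.0 + c.0 + b.0) | =a=> m1
  m1 = b.0 + c.0 + b.0 | =b=> m2, =c=> m2
  m2 = 0 | ·
LTS(Q): 3 reachable states
  n0 = a.(b.0 + b.0) | =a=> n1
  n1 = b.0 + b.0 | =b=> n2
  n2 = 0 | ·
Run σ = ⟨ac⟩ on P: start {m0}
  after a @ step 1: {m1}
  after c @ step 2: {m2}
  ✓ P
Run σ = ⟨ac⟩ on Q: start {n0}
  after a @ step 1: {n1}
  after c @ step 2: ∅  — Q cannot continue

traces(P) ≠ traces(Q) — witness ⟨ac⟩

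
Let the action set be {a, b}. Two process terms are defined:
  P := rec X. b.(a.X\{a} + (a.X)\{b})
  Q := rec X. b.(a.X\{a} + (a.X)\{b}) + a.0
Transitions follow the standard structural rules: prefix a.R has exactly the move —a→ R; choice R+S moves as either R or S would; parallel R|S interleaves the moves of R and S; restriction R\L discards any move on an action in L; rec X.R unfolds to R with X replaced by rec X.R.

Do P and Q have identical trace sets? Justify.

Reachable graph of P (5 states):
  p0 = rec X. b.(a.X\{a} + (a.X)\{b}) :: ··b··> p1
  p1 = a.(rec X. b.(a.X\{a} + (a.X)\{b}))\{a} + (a.(rec X. b.(a.X\{a} + (a.X)\{b})))\{b} :: ··a··> p2, ··a··> p3
  p2 = (rec X. b.(a.X\{a} + (a.X)\{b}))\{a} :: ··b··> p4
  p3 = (rec X. b.(a.X\{a} + (a.X)\{b}))\{b} :: ·
  p4 = (a.(rec X. b.(a.X\{a} + (a.X)\{b}))\{a} + (a.(rec X. b.(a.X\{a} + (a.X)\{b})))\{b})\{a} :: ·
Reachable graph of Q (7 states):
  q0 = rec X. b.(a.X\{a} + (a.X)\{b}) + a.0 :: ··a··> q1, ··b··> q2
  q1 = 0 :: ·
  q2 = a.(rec X. b.(a.X\{a} + (a.X)\{b}) + a.0)\{a} + (a.(rec X. b.(a.X\{a} + (a.X)\{b}) + a.0))\{b} :: ··a··> q3, ··a··> q4
  q3 = (rec X. b.(a.X\{a} + (a.X)\{b}) + a.0)\{a} :: ··b··> q5
  q4 = (rec X. b.(a.X\{a} + (a.X)\{b}) + a.0)\{b} :: ··a··> q6
  q5 = (a.(rec X. b.(a.X\{a} + (a.X)\{b}) + a.0)\{a} + (a.(rec X. b.(a.X\{a} + (a.X)\{b}) + a.0))\{b})\{a} :: ·
  q6 = 0\{b} :: ·
Executing a from Q (initial set {q0}):
  after a @ step 1: {q1}
  — Q admits the full trace.
Executing a from P (initial set {p0}):
  after a @ step 1: ∅ (P stuck)

trace-distinct — witness ⟨a⟩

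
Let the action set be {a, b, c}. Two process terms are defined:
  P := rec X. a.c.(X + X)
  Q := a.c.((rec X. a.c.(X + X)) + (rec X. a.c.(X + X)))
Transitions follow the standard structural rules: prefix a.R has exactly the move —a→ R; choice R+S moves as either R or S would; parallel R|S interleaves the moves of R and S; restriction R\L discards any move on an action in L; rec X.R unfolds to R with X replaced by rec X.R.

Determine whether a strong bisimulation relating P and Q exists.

Reachable graph of P (3 states):
  m0 = rec X. a.c.(X + X) | ··a··> m1
  m1 = c.((rec X. a.c.(X + X)) + (rec X. a.c.(X + X))) | ··c··> m2
  m2 = (rec X. a.c.(X + X)) + (rec X. a.c.(X + X)) | ··a··> m1
Reachable graph of Q (3 states):
  n0 = a.c.((rec X. a.c.(X + X)) + (rec X. a.c.(X + X))) | ··a··> n1
  n1 = c.((rec X. a.c.(X + X)) + (rec X. a.c.(X + X))) | ··c··> n2
  n2 = (rec X. a.c.(X + X)) + (rec X. a.c.(X + X)) | ··a··> n1
Coarsest stable partition (strong bisimilarity classes):
  B0 = {m0, m2, n0, n2}
  B1 = {m1, n1}
m0 ∈ B0, n0 ∈ B0 → same block

bisimilar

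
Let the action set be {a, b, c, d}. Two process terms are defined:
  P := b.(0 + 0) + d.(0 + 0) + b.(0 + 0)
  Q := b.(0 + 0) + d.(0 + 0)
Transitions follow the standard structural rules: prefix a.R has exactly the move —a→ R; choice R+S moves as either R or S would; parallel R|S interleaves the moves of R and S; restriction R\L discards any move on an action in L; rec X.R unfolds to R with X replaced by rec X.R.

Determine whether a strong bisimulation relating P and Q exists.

P's transition system — 2 states:
  u0 = b.(0 + 0) + d.(0 + 0) + b.(0 + 0) :: —b→ u1, —d→ u1
  u1 = 0 + 0 :: ∅
Q's transition system — 2 states:
  v0 = b.(0 + 0) + d.(0 + 0) :: —b→ v1, —d→ v1
  v1 = 0 + 0 :: ∅
Coarsest stable partition (strong bisimilarity classes):
  B0 = {u0, v0}
  B1 = {u1, v1}
u0 ∈ B0, v0 ∈ B0 → same block

YES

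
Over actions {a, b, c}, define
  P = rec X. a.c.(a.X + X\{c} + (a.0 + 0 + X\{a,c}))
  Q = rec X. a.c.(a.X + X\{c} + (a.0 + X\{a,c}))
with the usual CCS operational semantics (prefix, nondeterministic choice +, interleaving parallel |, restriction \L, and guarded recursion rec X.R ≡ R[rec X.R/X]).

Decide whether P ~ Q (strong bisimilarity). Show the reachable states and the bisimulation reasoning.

LTS(P): 5 reachable states
  u0 = rec X. a.c.(a.X + X\{c} + (a.0 + 0 + X\{a,c})) :: =a=> u1
  u1 = c.(a.(rec X. a.c.(a.X + X\{c} + (a.0 + 0 + X\{a,c}))) + (rec X. a.c.(a.X + X\{c} + (a.0 + 0 + X\{a,c})))\{c} + (a.0 + 0 + (rec X. a.c.(a.X + X\{c} + (a.0 + 0 + X\{a,c})))\{a,c})) :: =c=> u2
  u2 = a.(rec X. a.c.(a.X + X\{c} + (a.0 + 0 + X\{a,c}))) + (rec X. a.c.(a.X + X\{c} + (a.0 + 0 + X\{a,c})))\{c} + (a.0 + 0 + (rec X. a.c.(a.X + X\{c} + (a.0 + 0 + X\{a,c})))\{a,c}) :: =a=> u0, =a=> u3, =a=> u4
  u3 = (c.(a.(rec X. a.c.(a.X + X\{c} + (a.0 + 0 + X\{a,c}))) + (rec X. a.c.(a.X + X\{c} + (a.0 + 0 + X\{a,c})))\{c} + (a.0 + 0 + (rec X. a.c.(a.X + X\{c} + (a.0 + 0 + X\{a,c})))\{a,c})))\{c} :: deadlocked
  u4 = 0 :: deadlocked
LTS(Q): 5 reachable states
  v0 = rec X. a.c.(a.X + X\{c} + (a.0 + X\{a,c})) :: =a=> v1
  v1 = c.(a.(rec X. a.c.(a.X + X\{c} + (a.0 + X\{a,c}))) + (rec X. a.c.(a.X + X\{c} + (a.0 + X\{a,c})))\{c} + (a.0 + (rec X. a.c.(a.X + X\{c} + (a.0 + X\{a,c})))\{a,c})) :: =c=> v2
  v2 = a.(rec X. a.c.(a.X + X\{c} + (a.0 + X\{a,c}))) + (rec X. a.c.(a.X + X\{c} + (a.0 + X\{a,c})))\{c} + (a.0 + (rec X. a.c.(a.X + X\{c} + (a.0 + X\{a,c})))\{a,c}) :: =a=> v0, =a=> v3, =a=> v4
  v3 = (c.(a.(rec X. a.c.(a.X + X\{c} + (a.0 + X\{a,c}))) + (rec X. a.c.(a.X + X\{c} + (a.0 + X\{a,c})))\{c} + (a.0 + (rec X. a.c.(a.X + X\{c} + (a.0 + X\{a,c})))\{a,c})))\{c} :: deadlocked
  v4 = 0 :: deadlocked
Coarsest stable partition (strong bisimilarity classes):
  B0 = {u0, v0}
  B1 = {u1, v1}
  B2 = {u2, v2}
  B3 = {u3, u4, v3, v4}
u0 ∈ B0, v0 ∈ B0 → same block

P ~ Q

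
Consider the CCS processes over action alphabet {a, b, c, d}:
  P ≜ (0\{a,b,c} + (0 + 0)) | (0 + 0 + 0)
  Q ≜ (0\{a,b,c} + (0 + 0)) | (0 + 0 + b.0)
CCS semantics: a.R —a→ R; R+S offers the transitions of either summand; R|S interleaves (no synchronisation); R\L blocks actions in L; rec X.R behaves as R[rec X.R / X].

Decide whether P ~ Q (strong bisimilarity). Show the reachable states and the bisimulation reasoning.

NO

P's transition system — 1 states:
  m0 = (0\{a,b,c} + (0 + 0)) | (0 + 0 + 0) ⊢ ·
Q's transition system — 2 states:
  n0 = (0\{a,b,c} + (0 + 0)) | (0 + 0 + b.0) ⊢ =b=> n1
  n1 = (0\{a,b,c} + (0 + 0)) | 0 ⊢ ·
Partition-refinement fixed point:
  B0 = {m0, n1}
  B1 = {n0}
m0 ∈ B0, n0 ∈ B1 → different blocks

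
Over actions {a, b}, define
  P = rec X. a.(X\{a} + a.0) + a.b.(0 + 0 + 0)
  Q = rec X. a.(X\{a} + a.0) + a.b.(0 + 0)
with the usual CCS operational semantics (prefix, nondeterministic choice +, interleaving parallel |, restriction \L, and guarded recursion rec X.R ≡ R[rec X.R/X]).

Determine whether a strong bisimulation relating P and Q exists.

YES

LTS(P): 5 reachable states
  m0 = rec X. a.(X\{a} + a.0) + a.b.(0 + 0 + 0) | ··a··> m1, ··a··> m2
  m1 = (rec X. a.(X\{a} + a.0) + a.b.(0 + 0 + 0))\{a} + a.0 | ··a··> m3
  m2 = b.(0 + 0 + 0) | ··b··> m4
  m3 = 0 | deadlocked
  m4 = 0 + 0 + 0 | deadlocked
LTS(Q): 5 reachable states
  n0 = rec X. a.(X\{a} + a.0) + a.b.(0 + 0) | ··a··> n1, ··a··> n2
  n1 = (rec X. a.(X\{a} + a.0) + a.b.(0 + 0))\{a} + a.0 | ··a··> n3
  n2 = b.(0 + 0) | ··b··> n4
  n3 = 0 | deadlocked
  n4 = 0 + 0 | deadlocked
Partition-refinement fixed point:
  B0 = {m0, n0}
  B1 = {m2, n2}
  B2 = {m3, m4, n3, n4}
  B3 = {m1, n1}
m0 ∈ B0, n0 ∈ B0 → same block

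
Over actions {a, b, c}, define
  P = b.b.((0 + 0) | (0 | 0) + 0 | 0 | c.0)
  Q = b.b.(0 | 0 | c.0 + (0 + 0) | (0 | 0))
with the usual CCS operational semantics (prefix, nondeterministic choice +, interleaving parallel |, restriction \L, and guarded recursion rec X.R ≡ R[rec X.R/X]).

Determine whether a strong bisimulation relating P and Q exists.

P ~ Q

Reachable graph of P (4 states):
  m0 = b.b.((0 + 0) | (0 | 0) + 0 | 0 | c.0) has moves =b=> m1
  m1 = b.((0 + 0) | (0 | 0) + 0 | 0 | c.0) has moves =b=> m2
  m2 = (0 + 0) | (0 | 0) + 0 | 0 | c.0 has moves =c=> m3
  m3 = 0 | 0 | 0 has moves stopped
Reachable graph of Q (4 states):
  n0 = b.b.(0 | 0 | c.0 + (0 + 0) | (0 | 0)) has moves =b=> n1
  n1 = b.(0 | 0 | c.0 + (0 + 0) | (0 | 0)) has moves =b=> n2
  n2 = 0 | 0 | c.0 + (0 + 0) | (0 | 0) has moves =c=> n3
  n3 = 0 | 0 | 0 has moves stopped
Bisimilarity quotient blocks:
  B0 = {m0, n0}
  B1 = {m1, n1}
  B2 = {m2, n2}
  B3 = {m3, n3}
m0 ∈ B0, n0 ∈ B0 → same block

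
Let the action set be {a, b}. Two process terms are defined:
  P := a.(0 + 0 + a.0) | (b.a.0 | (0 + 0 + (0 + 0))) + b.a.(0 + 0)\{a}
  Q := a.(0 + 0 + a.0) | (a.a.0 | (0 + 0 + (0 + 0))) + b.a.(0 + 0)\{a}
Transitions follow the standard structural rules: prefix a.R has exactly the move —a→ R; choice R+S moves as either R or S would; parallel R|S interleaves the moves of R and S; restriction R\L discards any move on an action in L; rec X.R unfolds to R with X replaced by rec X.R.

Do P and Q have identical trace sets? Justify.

NO — witness ⟨ab⟩

LTS(P): 11 reachable states
  p0 = a.(0 + 0 + a.0) | (b.a.0 | (0 + 0 + (0 + 0))) + b.a.(0 + 0)\{a} has moves -a-> p1, -b-> p2, -b-> p3
  p1 = (0 + 0 + a.0) | (b.a.0 | (0 + 0 + (0 + 0))) has moves -a-> p4, -b-> p5
  p2 = a.(0 + 0 + a.0) | (a.0 | (0 + 0 + (0 + 0))) has moves -a-> p5, -a-> p6
  p3 = a.(0 + 0)\{a} has moves -a-> p7
  p4 = 0 | (b.a.0 | (0 + 0 + (0 + 0))) has moves -b-> p8
  p5 = (0 + 0 + a.0) | (a.0 | (0 + 0 + (0 + 0))) has moves -a-> p8, -a-> p9
  p6 = a.(0 + 0 + a.0) | (0 | (0 + 0 + (0 + 0))) has moves -a-> p9
  p7 = (0 + 0)\{a} has moves ∅
  p8 = 0 | (a.0 | (0 + 0 + (0 + 0))) has moves -a-> p10
  p9 = (0 + 0 + a.0) | (0 | (0 + 0 + (0 + 0))) has moves -a-> p10
  p10 = 0 | (0 | (0 + 0 + (0 + 0))) has moves ∅
LTS(Q): 11 reachable states
  q0 = a.(0 + 0 + a.0) | (a.a.0 | (0 + 0 + (0 + 0))) + b.a.(0 + 0)\{a} has moves -a-> q1, -a-> q2, -b-> q3
  q1 = (0 + 0 + a.0) | (a.a.0 | (0 + 0 + (0 + 0))) has moves -a-> q4, -a-> q5
  q2 = a.(0 + 0 + a.0) | (a.0 | (0 + 0 + (0 + 0))) has moves -a-> q4, -a-> q6
  q3 = a.(0 + 0)\{a} has moves -a-> q7
  q4 = (0 + 0 + a.0) | (a.0 | (0 + 0 + (0 + 0))) has moves -a-> q8, -a-> q9
  q5 = 0 | (a.a.0 | (0 + 0 + (0 + 0))) has moves -a-> q9
  q6 = a.(0 + 0 + a.0) | (0 | (0 + 0 + (0 + 0))) has moves -a-> q8
  q7 = (0 + 0)\{a} has moves ∅
  q8 = (0 + 0 + a.0) | (0 | (0 + 0 + (0 + 0))) has moves -a-> q10
  q9 = 0 | (a.0 | (0 + 0 + (0 + 0))) has moves -a-> q10
  q10 = 0 | (0 | (0 + 0 + (0 + 0))) has moves ∅
Executing ab from P (initial set {p0}):
  [1] a ⇒ {p1}
  [2] b ⇒ {p5}
  ✓ P
Executing ab from Q (initial set {q0}):
  [1] a ⇒ {q1, q2}
  [2] b ⇒ ∅  — Q cannot continue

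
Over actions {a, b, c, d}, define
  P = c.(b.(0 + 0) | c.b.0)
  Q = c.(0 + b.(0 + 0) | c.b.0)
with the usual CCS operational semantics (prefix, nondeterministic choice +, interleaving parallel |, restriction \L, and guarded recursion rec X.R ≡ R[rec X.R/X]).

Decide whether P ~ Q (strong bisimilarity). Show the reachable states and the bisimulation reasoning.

P's transition system — 7 states:
  m0 = c.(b.(0 + 0) | c.b.0) :: ··c··> m1
  m1 = b.(0 + 0) | c.b.0 :: ··b··> m2, ··c··> m3
  m2 = (0 + 0) | c.b.0 :: ··c··> m4
  m3 = b.(0 + 0) | b.0 :: ··b··> m4, ··b··> m5
  m4 = (0 + 0) | b.0 :: ··b··> m6
  m5 = b.(0 + 0) | 0 :: ··b··> m6
  m6 = (0 + 0) | 0 :: ·
Q's transition system — 7 states:
  n0 = c.(0 + b.(0 + 0) | c.b.0) :: ··c··> n1
  n1 = 0 + b.(0 + 0) | c.b.0 :: ··b··> n2, ··c··> n3
  n2 = (0 + 0) | c.b.0 :: ··c··> n4
  n3 = b.(0 + 0) | b.0 :: ··b··> n4, ··b··> n5
  n4 = (0 + 0) | b.0 :: ··b··> n6
  n5 = b.(0 + 0) | 0 :: ··b··> n6
  n6 = (0 + 0) | 0 :: ·
Partition-refinement fixed point:
  B0 = {m0, n0}
  B1 = {m1, n1}
  B2 = {m2, n2}
  B3 = {m4, m5, n4, n5}
  B4 = {m6, n6}
  B5 = {m3, n3}
m0 ∈ B0, n0 ∈ B0 → same block

YES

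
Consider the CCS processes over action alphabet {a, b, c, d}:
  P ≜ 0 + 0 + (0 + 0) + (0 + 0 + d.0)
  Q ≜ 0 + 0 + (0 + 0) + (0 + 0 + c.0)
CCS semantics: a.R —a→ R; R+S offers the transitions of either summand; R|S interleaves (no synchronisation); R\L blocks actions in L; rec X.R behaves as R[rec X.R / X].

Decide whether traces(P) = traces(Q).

NO — witness ⟨d⟩

Reachable graph of P (2 states):
  u0 = 0 + 0 + (0 + 0) + (0 + 0 + d.0) | ··d··> u1
  u1 = 0 | deadlocked
Reachable graph of Q (2 states):
  v0 = 0 + 0 + (0 + 0) + (0 + 0 + c.0) | ··c··> v1
  v1 = 0 | deadlocked
Executing d from P (initial set {u0}):
  after d @ step 1: {u1}
  P completes σ.
Executing d from Q (initial set {v0}):
  after d @ step 1: no successor for Q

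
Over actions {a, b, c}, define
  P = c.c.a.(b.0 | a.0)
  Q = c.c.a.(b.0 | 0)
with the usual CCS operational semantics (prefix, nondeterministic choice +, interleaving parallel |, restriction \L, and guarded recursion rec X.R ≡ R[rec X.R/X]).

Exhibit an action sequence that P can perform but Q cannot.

Reachable graph of P (7 states):
  m0 = c.c.a.(b.0 | a.0) :: --c--▸ m1
  m1 = c.a.(b.0 | a.0) :: --c--▸ m2
  m2 = a.(b.0 | a.0) :: --a--▸ m3
  m3 = b.0 | a.0 :: --a--▸ m4, --b--▸ m5
  m4 = b.0 | 0 :: --b--▸ m6
  m5 = 0 | a.0 :: --a--▸ m6
  m6 = 0 | 0 :: ∅
Reachable graph of Q (5 states):
  n0 = c.c.a.(b.0 | 0) :: --c--▸ n1
  n1 = c.a.(b.0 | 0) :: --c--▸ n2
  n2 = a.(b.0 | 0) :: --a--▸ n3
  n3 = b.0 | 0 :: --b--▸ n4
  n4 = 0 | 0 :: ∅
Run σ = ⟨ccaa⟩ on P: start {m0}
  step 1 (c): {m1}
  step 2 (c): {m2}
  step 3 (a): {m3}
  step 4 (a): {m4}
  P completes σ.
Run σ = ⟨ccaa⟩ on Q: start {n0}
  step 1 (c): {n1}
  step 2 (c): {n2}
  step 3 (a): {n3}
  step 4 (a): ∅  — Q cannot continue

ccaa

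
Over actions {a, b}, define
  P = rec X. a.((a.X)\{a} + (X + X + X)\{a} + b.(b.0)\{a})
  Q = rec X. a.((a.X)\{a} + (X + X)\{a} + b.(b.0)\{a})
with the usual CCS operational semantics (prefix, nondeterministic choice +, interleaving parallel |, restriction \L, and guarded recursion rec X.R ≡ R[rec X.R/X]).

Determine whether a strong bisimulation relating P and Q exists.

P's transition system — 4 states:
  s0 = rec X. a.((a.X)\{a} + (X + X + X)\{a} + b.(b.0)\{a}) | =a=> s1
  s1 = (a.(rec X. a.((a.X)\{a} + (X + X + X)\{a} + b.(b.0)\{a})))\{a} + ((rec X. a.((a.X)\{a} + (X + X + X)\{a} + b.(b.0)\{a})) + (rec X. a.((a.X)\{a} + (X + X + X)\{a} + b.(b.0)\{a})) + (rec X. a.((a.X)\{a} + (X + X + X)\{a} + b.(b.0)\{a})))\{a} + b.(b.0)\{a} | =b=> s2
  s2 = (b.0)\{a} | =b=> s3
  s3 = 0\{a} | stopped
Q's transition system — 4 states:
  t0 = rec X. a.((a.X)\{a} + (X + X)\{a} + b.(b.0)\{a}) | =a=> t1
  t1 = (a.(rec X. a.((a.X)\{a} + (X + X)\{a} + b.(b.0)\{a})))\{a} + ((rec X. a.((a.X)\{a} + (X + X)\{a} + b.(b.0)\{a})) + (rec X. a.((a.X)\{a} + (X + X)\{a} + b.(b.0)\{a})))\{a} + b.(b.0)\{a} | =b=> t2
  t2 = (b.0)\{a} | =b=> t3
  t3 = 0\{a} | stopped
Bisimilarity quotient blocks:
  B0 = {s0, t0}
  B1 = {s1, t1}
  B2 = {s2, t2}
  B3 = {s3, t3}
s0 ∈ B0, t0 ∈ B0 → same block

P ~ Q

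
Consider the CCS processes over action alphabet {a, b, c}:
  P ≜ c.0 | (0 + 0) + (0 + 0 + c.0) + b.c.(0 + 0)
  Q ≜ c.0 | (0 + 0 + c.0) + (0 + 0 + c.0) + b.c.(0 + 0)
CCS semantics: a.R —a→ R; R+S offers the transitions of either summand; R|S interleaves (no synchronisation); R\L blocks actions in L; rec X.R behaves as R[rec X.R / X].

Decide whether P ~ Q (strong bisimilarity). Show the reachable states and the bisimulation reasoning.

Reachable graph of P (5 states):
  s0 = c.0 | (0 + 0) + (0 + 0 + c.0) + b.c.(0 + 0) → ··b··> s1, ··c··> s2, ··c··> s3
  s1 = c.(0 + 0) → ··c··> s4
  s2 = 0 → stopped
  s3 = 0 | (0 + 0) → stopped
  s4 = 0 + 0 → stopped
Reachable graph of Q (7 states):
  t0 = c.0 | (0 + 0 + c.0) + (0 + 0 + c.0) + b.c.(0 + 0) → ··b··> t1, ··c··> t2, ··c··> t3, ··c··> t4
  t1 = c.(0 + 0) → ··c··> t5
  t2 = 0 → stopped
  t3 = 0 | (0 + 0 + c.0) → ··c··> t6
  t4 = c.0 | 0 → ··c··> t6
  t5 = 0 + 0 → stopped
  t6 = 0 | 0 → stopped
Coarsest stable partition (strong bisimilarity classes):
  B0 = {s0}
  B1 = {s2, s3, s4, t2, t5, t6}
  B2 = {s1, t1, t3, t4}
  B3 = {t0}
s0 ∈ B0, t0 ∈ B3 → different blocks

P ≁ Q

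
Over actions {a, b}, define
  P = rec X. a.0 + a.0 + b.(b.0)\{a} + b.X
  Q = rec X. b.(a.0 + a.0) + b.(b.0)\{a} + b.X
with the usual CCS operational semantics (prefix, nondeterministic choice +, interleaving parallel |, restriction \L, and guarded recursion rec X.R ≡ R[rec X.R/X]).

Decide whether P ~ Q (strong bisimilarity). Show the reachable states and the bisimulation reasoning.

Reachable graph of P (4 states):
  s0 = rec X. a.0 + a.0 + b.(b.0)\{a} + b.X has moves --a--▸ s1, --b--▸ s0, --b--▸ s2
  s1 = 0 has moves (no moves)
  s2 = (b.0)\{a} has moves --b--▸ s3
  s3 = 0\{a} has moves (no moves)
Reachable graph of Q (5 states):
  t0 = rec X. b.(a.0 + a.0) + b.(b.0)\{a} + b.X has moves --b--▸ t0, --b--▸ t1, --b--▸ t2
  t1 = (b.0)\{a} has moves --b--▸ t3
  t2 = a.0 + a.0 has moves --a--▸ t4
  t3 = 0\{a} has moves (no moves)
  t4 = 0 has moves (no moves)
Coarsest stable partition (strong bisimilarity classes):
  B0 = {s0}
  B1 = {s1, s3, t3, t4}
  B2 = {s2, t1}
  B3 = {t0}
  B4 = {t2}
s0 ∈ B0, t0 ∈ B3 → different blocks

P ≁ Q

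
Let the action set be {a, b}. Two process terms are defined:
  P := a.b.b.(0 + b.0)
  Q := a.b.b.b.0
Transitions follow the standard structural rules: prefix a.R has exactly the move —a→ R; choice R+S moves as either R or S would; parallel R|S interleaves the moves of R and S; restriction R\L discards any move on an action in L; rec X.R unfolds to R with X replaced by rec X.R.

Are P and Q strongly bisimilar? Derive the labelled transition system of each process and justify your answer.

YES

LTS(P): 5 reachable states
  m0 = a.b.b.(0 + b.0) has moves -a-> m1
  m1 = b.b.(0 + b.0) has moves -b-> m2
  m2 = b.(0 + b.0) has moves -b-> m3
  m3 = 0 + b.0 has moves -b-> m4
  m4 = 0 has moves ·
LTS(Q): 5 reachable states
  n0 = a.b.b.b.0 has moves -a-> n1
  n1 = b.b.b.0 has moves -b-> n2
  n2 = b.b.0 has moves -b-> n3
  n3 = b.0 has moves -b-> n4
  n4 = 0 has moves ·
Partition-refinement fixed point:
  B0 = {m0, n0}
  B1 = {m1, n1}
  B2 = {m2, n2}
  B3 = {m3, n3}
  B4 = {m4, n4}
m0 ∈ B0, n0 ∈ B0 → same block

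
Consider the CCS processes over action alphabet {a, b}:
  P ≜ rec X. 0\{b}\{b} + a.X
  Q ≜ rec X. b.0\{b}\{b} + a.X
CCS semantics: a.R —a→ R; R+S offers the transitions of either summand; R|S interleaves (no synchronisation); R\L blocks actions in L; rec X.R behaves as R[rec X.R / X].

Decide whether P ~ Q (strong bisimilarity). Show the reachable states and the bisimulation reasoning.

LTS(P): 1 reachable states
  s0 = rec X. 0\{b}\{b} + a.X :: -a-> s0
LTS(Q): 2 reachable states
  t0 = rec X. b.0\{b}\{b} + a.X :: -a-> t0, -b-> t1
  t1 = 0\{b}\{b} :: (no moves)
Partition-refinement fixed point:
  B0 = {s0}
  B1 = {t0}
  B2 = {t1}
s0 ∈ B0, t0 ∈ B1 → different blocks

P ≁ Q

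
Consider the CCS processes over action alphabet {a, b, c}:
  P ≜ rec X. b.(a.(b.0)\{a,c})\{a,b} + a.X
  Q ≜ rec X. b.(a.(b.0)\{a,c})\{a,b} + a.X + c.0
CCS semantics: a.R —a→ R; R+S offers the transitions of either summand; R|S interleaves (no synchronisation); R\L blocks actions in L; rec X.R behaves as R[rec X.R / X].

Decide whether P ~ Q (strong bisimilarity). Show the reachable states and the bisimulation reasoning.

P's transition system — 2 states:
  u0 = rec X. b.(a.(b.0)\{a,c})\{a,b} + a.X :: -a-> u0, -b-> u1
  u1 = (a.(b.0)\{a,c})\{a,b} :: stopped
Q's transition system — 3 states:
  v0 = rec X. b.(a.(b.0)\{a,c})\{a,b} + a.X + c.0 :: -a-> v0, -b-> v1, -c-> v2
  v1 = (a.(b.0)\{a,c})\{a,b} :: stopped
  v2 = 0 :: stopped
Coarsest stable partition (strong bisimilarity classes):
  B0 = {u0}
  B1 = {u1, v1, v2}
  B2 = {v0}
u0 ∈ B0, v0 ∈ B2 → different blocks

P ≁ Q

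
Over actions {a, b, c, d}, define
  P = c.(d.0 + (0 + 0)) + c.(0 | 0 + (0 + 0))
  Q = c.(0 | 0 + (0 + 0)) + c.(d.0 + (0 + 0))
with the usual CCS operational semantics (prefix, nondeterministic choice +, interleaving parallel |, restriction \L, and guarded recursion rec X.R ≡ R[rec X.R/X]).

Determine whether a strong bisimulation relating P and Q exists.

bisimilar

Reachable graph of P (4 states):
  p0 = c.(d.0 + (0 + 0)) + c.(0 | 0 + (0 + 0)) ⊢ =c=> p1, =c=> p2
  p1 = 0 | 0 + (0 + 0) ⊢ (no moves)
  p2 = d.0 + (0 + 0) ⊢ =d=> p3
  p3 = 0 ⊢ (no moves)
Reachable graph of Q (4 states):
  q0 = c.(0 | 0 + (0 + 0)) + c.(d.0 + (0 + 0)) ⊢ =c=> q1, =c=> q2
  q1 = 0 | 0 + (0 + 0) ⊢ (no moves)
  q2 = d.0 + (0 + 0) ⊢ =d=> q3
  q3 = 0 ⊢ (no moves)
Bisimilarity quotient blocks:
  B0 = {p0, q0}
  B1 = {p1, p3, q1, q3}
  B2 = {p2, q2}
p0 ∈ B0, q0 ∈ B0 → same block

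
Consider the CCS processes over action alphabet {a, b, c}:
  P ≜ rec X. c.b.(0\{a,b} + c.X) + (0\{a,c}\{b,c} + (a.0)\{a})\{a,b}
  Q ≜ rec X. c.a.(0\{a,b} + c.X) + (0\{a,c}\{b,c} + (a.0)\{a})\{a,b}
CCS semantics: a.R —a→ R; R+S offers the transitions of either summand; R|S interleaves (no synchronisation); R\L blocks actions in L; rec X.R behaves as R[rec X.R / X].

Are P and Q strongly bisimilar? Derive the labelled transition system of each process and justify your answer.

not bisimilar

Reachable graph of P (3 states):
  u0 = rec X. c.b.(0\{a,b} + c.X) + (0\{a,c}\{b,c} + (a.0)\{a})\{a,b} has moves —c→ u1
  u1 = b.(0\{a,b} + c.(rec X. c.b.(0\{a,b} + c.X) + (0\{a,c}\{b,c} + (a.0)\{a})\{a,b})) has moves —b→ u2
  u2 = 0\{a,b} + c.(rec X. c.b.(0\{a,b} + c.X) + (0\{a,c}\{b,c} + (a.0)\{a})\{a,b}) has moves —c→ u0
Reachable graph of Q (3 states):
  v0 = rec X. c.a.(0\{a,b} + c.X) + (0\{a,c}\{b,c} + (a.0)\{a})\{a,b} has moves —c→ v1
  v1 = a.(0\{a,b} + c.(rec X. c.a.(0\{a,b} + c.X) + (0\{a,c}\{b,c} + (a.0)\{a})\{a,b})) has moves —a→ v2
  v2 = 0\{a,b} + c.(rec X. c.a.(0\{a,b} + c.X) + (0\{a,c}\{b,c} + (a.0)\{a})\{a,b}) has moves —c→ v0
Coarsest stable partition (strong bisimilarity classes):
  B0 = {u0}
  B1 = {u1}
  B2 = {u2}
  B3 = {v0}
  B4 = {v1}
  B5 = {v2}
u0 ∈ B0, v0 ∈ B3 → different blocks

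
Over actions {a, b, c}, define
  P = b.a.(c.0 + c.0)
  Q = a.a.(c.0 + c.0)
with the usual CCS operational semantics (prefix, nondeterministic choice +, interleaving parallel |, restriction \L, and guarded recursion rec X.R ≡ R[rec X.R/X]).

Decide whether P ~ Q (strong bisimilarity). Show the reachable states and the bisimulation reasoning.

NO

Reachable graph of P (4 states):
  s0 = b.a.(c.0 + c.0) has moves --b--▸ s1
  s1 = a.(c.0 + c.0) has moves --a--▸ s2
  s2 = c.0 + c.0 has moves --c--▸ s3
  s3 = 0 has moves stopped
Reachable graph of Q (4 states):
  t0 = a.a.(c.0 + c.0) has moves --a--▸ t1
  t1 = a.(c.0 + c.0) has moves --a--▸ t2
  t2 = c.0 + c.0 has moves --c--▸ t3
  t3 = 0 has moves stopped
Coarsest stable partition (strong bisimilarity classes):
  B0 = {s0}
  B1 = {s1, t1}
  B2 = {s2, t2}
  B3 = {s3, t3}
  B4 = {t0}
s0 ∈ B0, t0 ∈ B4 → different blocks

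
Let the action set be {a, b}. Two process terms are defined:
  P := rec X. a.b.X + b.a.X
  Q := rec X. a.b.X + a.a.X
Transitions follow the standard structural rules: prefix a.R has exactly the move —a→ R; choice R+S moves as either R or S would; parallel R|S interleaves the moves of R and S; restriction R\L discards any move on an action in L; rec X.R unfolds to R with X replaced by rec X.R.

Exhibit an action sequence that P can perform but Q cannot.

Reachable graph of P (3 states):
  p0 = rec X. a.b.X + b.a.X :: —a→ p1, —b→ p2
  p1 = b.(rec X. a.b.X + b.a.X) :: —b→ p0
  p2 = a.(rec X. a.b.X + b.a.X) :: —a→ p0
Reachable graph of Q (3 states):
  q0 = rec X. a.b.X + a.a.X :: —a→ q1, —a→ q2
  q1 = a.(rec X. a.b.X + a.a.X) :: —a→ q0
  q2 = b.(rec X. a.b.X + a.a.X) :: —b→ q0
Executing b from P (initial set {p0}):
  step 1 (b): {p2}
  P completes σ.
Executing b from Q (initial set {q0}):
  step 1 (b): ∅ (Q stuck)

b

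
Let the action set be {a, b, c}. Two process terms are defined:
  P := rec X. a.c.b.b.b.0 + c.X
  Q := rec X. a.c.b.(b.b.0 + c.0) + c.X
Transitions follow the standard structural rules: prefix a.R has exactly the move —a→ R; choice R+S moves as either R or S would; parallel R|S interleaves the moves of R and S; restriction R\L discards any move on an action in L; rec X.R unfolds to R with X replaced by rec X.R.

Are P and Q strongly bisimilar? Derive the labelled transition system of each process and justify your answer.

LTS(P): 6 reachable states
  u0 = rec X. a.c.b.b.b.0 + c.X ⊢ ··a··> u1, ··c··> u0
  u1 = c.b.b.b.0 ⊢ ··c··> u2
  u2 = b.b.b.0 ⊢ ··b··> u3
  u3 = b.b.0 ⊢ ··b··> u4
  u4 = b.0 ⊢ ··b··> u5
  u5 = 0 ⊢ deadlocked
LTS(Q): 6 reachable states
  v0 = rec X. a.c.b.(b.b.0 + c.0) + c.X ⊢ ··a··> v1, ··c··> v0
  v1 = c.b.(b.b.0 + c.0) ⊢ ··c··> v2
  v2 = b.(b.b.0 + c.0) ⊢ ··b··> v3
  v3 = b.b.0 + c.0 ⊢ ··b··> v4, ··c··> v5
  v4 = b.0 ⊢ ··b··> v5
  v5 = 0 ⊢ deadlocked
Bisimilarity quotient blocks:
  B0 = {u0}
  B1 = {u1}
  B2 = {u2}
  B3 = {u3}
  B4 = {u4, v4}
  B5 = {u5, v5}
  B6 = {v0}
  B7 = {v1}
  B8 = {v2}
  B9 = {v3}
u0 ∈ B0, v0 ∈ B6 → different blocks

P ≁ Q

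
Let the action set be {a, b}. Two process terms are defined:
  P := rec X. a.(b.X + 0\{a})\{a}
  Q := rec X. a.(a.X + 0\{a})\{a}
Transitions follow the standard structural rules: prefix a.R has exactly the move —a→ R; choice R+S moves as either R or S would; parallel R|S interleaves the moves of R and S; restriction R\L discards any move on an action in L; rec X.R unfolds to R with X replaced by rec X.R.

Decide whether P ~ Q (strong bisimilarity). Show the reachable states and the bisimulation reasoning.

LTS(P): 3 reachable states
  s0 = rec X. a.(b.X + 0\{a})\{a} has moves -a-> s1
  s1 = (b.(rec X. a.(b.X + 0\{a})\{a}) + 0\{a})\{a} has moves -b-> s2
  s2 = (rec X. a.(b.X + 0\{a})\{a})\{a} has moves ·
LTS(Q): 2 reachable states
  t0 = rec X. a.(a.X + 0\{a})\{a} has moves -a-> t1
  t1 = (a.(rec X. a.(a.X + 0\{a})\{a}) + 0\{a})\{a} has moves ·
Coarsest stable partition (strong bisimilarity classes):
  B0 = {s0}
  B1 = {s1}
  B2 = {s2, t1}
  B3 = {t0}
s0 ∈ B0, t0 ∈ B3 → different blocks

NO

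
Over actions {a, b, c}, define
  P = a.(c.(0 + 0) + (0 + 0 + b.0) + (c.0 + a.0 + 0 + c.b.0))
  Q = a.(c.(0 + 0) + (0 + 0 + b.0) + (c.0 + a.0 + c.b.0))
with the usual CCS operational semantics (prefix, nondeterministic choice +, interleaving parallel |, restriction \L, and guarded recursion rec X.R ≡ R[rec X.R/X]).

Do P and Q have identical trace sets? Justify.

YES

P's transition system — 5 states:
  s0 = a.(c.(0 + 0) + (0 + 0 + b.0) + (c.0 + a.0 + 0 + c.b.0)) | -a-> s1
  s1 = c.(0 + 0) + (0 + 0 + b.0) + (c.0 + a.0 + 0 + c.b.0) | -a-> s2, -b-> s2, -c-> s2, -c-> s3, -c-> s4
  s2 = 0 | ∅
  s3 = 0 + 0 | ∅
  s4 = b.0 | -b-> s2
Q's transition system — 5 states:
  t0 = a.(c.(0 + 0) + (0 + 0 + b.0) + (c.0 + a.0 + c.b.0)) | -a-> t1
  t1 = c.(0 + 0) + (0 + 0 + b.0) + (c.0 + a.0 + c.b.0) | -a-> t2, -b-> t2, -c-> t2, -c-> t3, -c-> t4
  t2 = 0 | ∅
  t3 = 0 + 0 | ∅
  t4 = b.0 | -b-> t2
Bisimilarity quotient blocks:
  B0 = {s0, t0}
  B1 = {s1, t1}
  B2 = {s2, s3, t2, t3}
  B3 = {s4, t4}
s0 ∈ B0, t0 ∈ B0 → same block
Bisimilar ⇒ trace-equivalent.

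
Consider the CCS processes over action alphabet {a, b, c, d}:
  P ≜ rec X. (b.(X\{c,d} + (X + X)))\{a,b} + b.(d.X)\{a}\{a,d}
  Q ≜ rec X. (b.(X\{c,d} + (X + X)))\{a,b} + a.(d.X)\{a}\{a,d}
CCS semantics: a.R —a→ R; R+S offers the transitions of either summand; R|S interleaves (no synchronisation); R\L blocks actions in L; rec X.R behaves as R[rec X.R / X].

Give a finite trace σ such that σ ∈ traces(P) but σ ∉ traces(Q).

P's transition system — 2 states:
  u0 = rec X. (b.(X\{c,d} + (X + X)))\{a,b} + b.(d.X)\{a}\{a,d} :: =b=> u1
  u1 = (d.(rec X. (b.(X\{c,d} + (X + X)))\{a,b} + b.(d.X)\{a}\{a,d}))\{a}\{a,d} :: deadlocked
Q's transition system — 2 states:
  v0 = rec X. (b.(X\{c,d} + (X + X)))\{a,b} + a.(d.X)\{a}\{a,d} :: =a=> v1
  v1 = (d.(rec X. (b.(X\{c,d} + (X + X)))\{a,b} + a.(d.X)\{a}\{a,d}))\{a}\{a,d} :: deadlocked
Trace ⟨b⟩ through P, begin at {u0}:
  after b @ step 1: {u1}
  ✓ P
Trace ⟨b⟩ through Q, begin at {v0}:
  after b @ step 1: ∅  — Q cannot continue

b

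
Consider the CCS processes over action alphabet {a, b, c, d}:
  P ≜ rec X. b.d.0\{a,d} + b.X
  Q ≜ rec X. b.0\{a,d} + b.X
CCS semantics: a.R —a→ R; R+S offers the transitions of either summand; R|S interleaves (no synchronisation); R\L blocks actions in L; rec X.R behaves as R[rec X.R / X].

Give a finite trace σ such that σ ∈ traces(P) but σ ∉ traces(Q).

Reachable graph of P (3 states):
  s0 = rec X. b.d.0\{a,d} + b.X has moves =b=> s0, =b=> s1
  s1 = d.0\{a,d} has moves =d=> s2
  s2 = 0\{a,d} has moves deadlocked
Reachable graph of Q (2 states):
  t0 = rec X. b.0\{a,d} + b.X has moves =b=> t0, =b=> t1
  t1 = 0\{a,d} has moves deadlocked
Trace ⟨bd⟩ through P, begin at {s0}:
  step 1 (b): {s0, s1}
  step 2 (d): {s2}
  — P admits the full trace.
Trace ⟨bd⟩ through Q, begin at {t0}:
  step 1 (b): {t0, t1}
  step 2 (d): no successor for Q

bd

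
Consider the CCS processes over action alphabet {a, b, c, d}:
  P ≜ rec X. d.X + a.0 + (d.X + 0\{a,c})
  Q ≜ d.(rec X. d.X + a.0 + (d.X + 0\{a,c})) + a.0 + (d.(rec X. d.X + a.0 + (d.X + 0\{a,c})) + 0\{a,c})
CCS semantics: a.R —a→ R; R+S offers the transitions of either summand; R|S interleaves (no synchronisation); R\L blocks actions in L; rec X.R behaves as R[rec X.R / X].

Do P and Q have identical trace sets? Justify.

Reachable graph of P (2 states):
  m0 = rec X. d.X + a.0 + (d.X + 0\{a,c}) :: --a--▸ m1, --d--▸ m0
  m1 = 0 :: (no moves)
Reachable graph of Q (3 states):
  n0 = d.(rec X. d.X + a.0 + (d.X + 0\{a,c})) + a.0 + (d.(rec X. d.X + a.0 + (d.X + 0\{a,c})) + 0\{a,c}) :: --a--▸ n1, --d--▸ n2
  n1 = 0 :: (no moves)
  n2 = rec X. d.X + a.0 + (d.X + 0\{a,c}) :: --a--▸ n1, --d--▸ n2
Bisimilarity quotient blocks:
  B0 = {m0, n0, n2}
  B1 = {m1, n1}
m0 ∈ B0, n0 ∈ B0 → same block
Bisimilar ⇒ trace-equivalent.

trace-equivalent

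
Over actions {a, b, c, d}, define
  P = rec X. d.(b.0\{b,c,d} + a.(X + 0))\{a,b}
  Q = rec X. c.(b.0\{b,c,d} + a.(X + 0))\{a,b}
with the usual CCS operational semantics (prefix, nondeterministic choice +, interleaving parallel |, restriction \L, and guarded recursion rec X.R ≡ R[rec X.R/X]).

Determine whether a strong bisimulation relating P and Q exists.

P ≁ Q

Reachable graph of P (2 states):
  p0 = rec X. d.(b.0\{b,c,d} + a.(X + 0))\{a,b} :: =d=> p1
  p1 = (b.0\{b,c,d} + a.((rec X. d.(b.0\{b,c,d} + a.(X + 0))\{a,b}) + 0))\{a,b} :: (no moves)
Reachable graph of Q (2 states):
  q0 = rec X. c.(b.0\{b,c,d} + a.(X + 0))\{a,b} :: =c=> q1
  q1 = (b.0\{b,c,d} + a.((rec X. c.(b.0\{b,c,d} + a.(X + 0))\{a,b}) + 0))\{a,b} :: (no moves)
Partition-refinement fixed point:
  B0 = {p0}
  B1 = {p1, q1}
  B2 = {q0}
p0 ∈ B0, q0 ∈ B2 → different blocks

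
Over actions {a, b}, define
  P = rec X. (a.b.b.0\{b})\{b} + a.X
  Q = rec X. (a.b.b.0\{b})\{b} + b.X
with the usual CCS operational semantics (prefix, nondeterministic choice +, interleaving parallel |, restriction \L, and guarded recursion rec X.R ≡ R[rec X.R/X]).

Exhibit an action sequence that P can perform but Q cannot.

P's transition system — 2 states:
  m0 = rec X. (a.b.b.0\{b})\{b} + a.X → ··a··> m0, ··a··> m1
  m1 = (b.b.0\{b})\{b} → stopped
Q's transition system — 2 states:
  n0 = rec X. (a.b.b.0\{b})\{b} + b.X → ··a··> n1, ··b··> n0
  n1 = (b.b.0\{b})\{b} → stopped
Executing aa from P (initial set {m0}):
  [1] a ⇒ {m0, m1}
  [2] a ⇒ {m0, m1}
  ✓ P
Executing aa from Q (initial set {n0}):
  [1] a ⇒ {n1}
  [2] a ⇒ ∅  — Q cannot continue

aa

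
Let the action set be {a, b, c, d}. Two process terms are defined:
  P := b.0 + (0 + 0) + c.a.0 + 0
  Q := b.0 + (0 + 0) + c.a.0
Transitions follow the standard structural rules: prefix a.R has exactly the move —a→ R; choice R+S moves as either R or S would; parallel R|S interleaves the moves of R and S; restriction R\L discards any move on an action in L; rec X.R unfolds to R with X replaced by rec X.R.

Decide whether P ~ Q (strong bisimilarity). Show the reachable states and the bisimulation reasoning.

bisimilar

Reachable graph of P (3 states):
  s0 = b.0 + (0 + 0) + c.a.0 + 0 has moves --b--▸ s1, --c--▸ s2
  s1 = 0 has moves stopped
  s2 = a.0 has moves --a--▸ s1
Reachable graph of Q (3 states):
  t0 = b.0 + (0 + 0) + c.a.0 has moves --b--▸ t1, --c--▸ t2
  t1 = 0 has moves stopped
  t2 = a.0 has moves --a--▸ t1
Bisimilarity quotient blocks:
  B0 = {s0, t0}
  B1 = {s2, t2}
  B2 = {s1, t1}
s0 ∈ B0, t0 ∈ B0 → same block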